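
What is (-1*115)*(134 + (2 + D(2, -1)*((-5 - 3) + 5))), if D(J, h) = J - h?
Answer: -14605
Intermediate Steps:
(-1*115)*(134 + (2 + D(2, -1)*((-5 - 3) + 5))) = (-1*115)*(134 + (2 + (2 - 1*(-1))*((-5 - 3) + 5))) = -115*(134 + (2 + (2 + 1)*(-8 + 5))) = -115*(134 + (2 + 3*(-3))) = -115*(134 + (2 - 9)) = -115*(134 - 7) = -115*127 = -14605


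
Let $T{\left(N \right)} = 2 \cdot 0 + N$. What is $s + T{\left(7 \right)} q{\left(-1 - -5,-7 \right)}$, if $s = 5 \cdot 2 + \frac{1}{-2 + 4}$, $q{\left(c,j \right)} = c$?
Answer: $\frac{77}{2} \approx 38.5$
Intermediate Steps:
$s = \frac{21}{2}$ ($s = 10 + \frac{1}{2} = \frac{21}{2} \approx 10.5$)
$T{\left(N \right)} = N$ ($T{\left(N \right)} = 0 + N = N$)
$s + T{\left(7 \right)} q{\left(-1 - -5,-7 \right)} = \frac{21}{2} + 7 \left(-1 - -5\right) = \frac{21}{2} + 7 \left(-1 + 5\right) = \frac{21}{2} + 7 \cdot 4 = \frac{21}{2} + 28 = \frac{77}{2}$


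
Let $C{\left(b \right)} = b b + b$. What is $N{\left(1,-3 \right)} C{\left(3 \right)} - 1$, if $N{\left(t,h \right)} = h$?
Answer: $-37$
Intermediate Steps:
$C{\left(b \right)} = b + b^{2}$ ($C{\left(b \right)} = b^{2} + b = b + b^{2}$)
$N{\left(1,-3 \right)} C{\left(3 \right)} - 1 = - 3 \cdot 3 \left(1 + 3\right) - 1 = - 3 \cdot 3 \cdot 4 - 1 = \left(-3\right) 12 - 1 = -36 - 1 = -37$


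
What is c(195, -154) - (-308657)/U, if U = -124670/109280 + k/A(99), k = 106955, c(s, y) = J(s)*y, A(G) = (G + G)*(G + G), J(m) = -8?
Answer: 33268263999872/170011993 ≈ 1.9568e+5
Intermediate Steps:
A(G) = 4*G² (A(G) = (2*G)*(2*G) = 4*G²)
c(s, y) = -8*y
U = 170011993/107105328 (U = -124670/109280 + 106955/((4*99²)) = -124670*1/109280 + 106955/((4*9801)) = -12467/10928 + 106955/39204 = 170011993/107105328 ≈ 1.5873)
c(195, -154) - (-308657)/U = -8*(-154) - (-308657)/170011993/107105328 = 1232 - (-308657)*107105328/170011993 = 1232 - 1*(-33058809224496/170011993) = 1232 + 33058809224496/170011993 = 33268263999872/170011993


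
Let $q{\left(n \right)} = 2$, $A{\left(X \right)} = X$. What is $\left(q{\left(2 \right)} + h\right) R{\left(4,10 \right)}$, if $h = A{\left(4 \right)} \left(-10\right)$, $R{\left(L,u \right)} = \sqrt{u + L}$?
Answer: $- 38 \sqrt{14} \approx -142.18$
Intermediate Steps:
$R{\left(L,u \right)} = \sqrt{L + u}$
$h = -40$ ($h = 4 \left(-10\right) = -40$)
$\left(q{\left(2 \right)} + h\right) R{\left(4,10 \right)} = \left(2 - 40\right) \sqrt{4 + 10} = - 38 \sqrt{14}$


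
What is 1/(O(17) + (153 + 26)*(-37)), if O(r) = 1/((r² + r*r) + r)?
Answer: -595/3940684 ≈ -0.00015099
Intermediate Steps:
O(r) = 1/(r + 2*r²) (O(r) = 1/((r² + r²) + r) = 1/(2*r² + r) = 1/(r + 2*r²))
1/(O(17) + (153 + 26)*(-37)) = 1/(1/(17*(1 + 2*17)) + (153 + 26)*(-37)) = 1/(1/(17*(1 + 34)) + 179*(-37)) = 1/((1/17)/35 - 6623) = 1/((1/17)*(1/35) - 6623) = 1/(1/595 - 6623) = 1/(-3940684/595) = -595/3940684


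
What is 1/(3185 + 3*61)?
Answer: 1/3368 ≈ 0.00029691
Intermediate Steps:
1/(3185 + 3*61) = 1/(3185 + 183) = 1/3368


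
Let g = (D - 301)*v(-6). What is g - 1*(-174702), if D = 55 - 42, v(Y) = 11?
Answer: 171534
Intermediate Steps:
D = 13
g = -3168 (g = (13 - 301)*11 = -288*11 = -3168)
g - 1*(-174702) = -3168 - 1*(-174702) = -3168 + 174702 = 171534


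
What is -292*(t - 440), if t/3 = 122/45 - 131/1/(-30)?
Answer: 1834198/15 ≈ 1.2228e+5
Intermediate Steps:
t = 637/30 (t = 3*(122/45 - 131/1/(-30)) = 3*(122*(1/45) - 131*1*(-1/30)) = 3*(122/45 - 131*(-1/30)) = 3*(122/45 + 131/30) = 3*(637/90) = 637/30 ≈ 21.233)
-292*(t - 440) = -292*(637/30 - 440) = -292*(-12563/30) = 1834198/15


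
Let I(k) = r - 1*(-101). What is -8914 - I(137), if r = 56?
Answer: -9071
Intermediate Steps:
I(k) = 157 (I(k) = 56 - 1*(-101) = 56 + 101 = 157)
-8914 - I(137) = -8914 - 1*157 = -8914 - 157 = -9071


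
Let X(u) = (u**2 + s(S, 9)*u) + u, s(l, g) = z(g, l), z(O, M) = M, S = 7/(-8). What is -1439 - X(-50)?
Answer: -15731/4 ≈ -3932.8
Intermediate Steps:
S = -7/8 (S = 7*(-1/8) = -7/8 ≈ -0.87500)
s(l, g) = l
X(u) = u**2 + u/8 (X(u) = (u**2 - 7*u/8) + u = u**2 + u/8)
-1439 - X(-50) = -1439 - (-50)*(1/8 - 50) = -1439 - (-50)*(-399)/8 = -1439 - 1*9975/4 = -1439 - 9975/4 = -15731/4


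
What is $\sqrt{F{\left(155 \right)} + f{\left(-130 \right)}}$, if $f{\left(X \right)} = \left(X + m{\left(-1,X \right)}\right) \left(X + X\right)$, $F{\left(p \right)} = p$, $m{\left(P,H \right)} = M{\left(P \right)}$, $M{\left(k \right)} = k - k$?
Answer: $\sqrt{33955} \approx 184.27$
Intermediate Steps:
$M{\left(k \right)} = 0$
$m{\left(P,H \right)} = 0$
$f{\left(X \right)} = 2 X^{2}$ ($f{\left(X \right)} = \left(X + 0\right) \left(X + X\right) = X 2 X = 2 X^{2}$)
$\sqrt{F{\left(155 \right)} + f{\left(-130 \right)}} = \sqrt{155 + 2 \left(-130\right)^{2}} = \sqrt{155 + 2 \cdot 16900} = \sqrt{155 + 33800} = \sqrt{33955}$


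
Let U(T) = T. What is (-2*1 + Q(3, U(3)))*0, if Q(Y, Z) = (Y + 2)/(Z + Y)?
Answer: 0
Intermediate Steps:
Q(Y, Z) = (2 + Y)/(Y + Z)
(-2*1 + Q(3, U(3)))*0 = (-2*1 + (2 + 3)/(3 + 3))*0 = (-2 + 5/6)*0 = -7/6*0 = 0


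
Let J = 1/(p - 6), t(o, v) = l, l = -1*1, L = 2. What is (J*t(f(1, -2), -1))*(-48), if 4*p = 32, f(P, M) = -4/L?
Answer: 24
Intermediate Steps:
f(P, M) = -2 (f(P, M) = -4/2 = -4*½ = -2)
p = 8 (p = (¼)*32 = 8)
l = -1
t(o, v) = -1
J = ½ (J = 1/(8 - 6) = 1/2 = ½ ≈ 0.50000)
(J*t(f(1, -2), -1))*(-48) = ((½)*(-1))*(-48) = -½*(-48) = 24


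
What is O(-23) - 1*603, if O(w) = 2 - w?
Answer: -578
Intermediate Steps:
O(-23) - 1*603 = (2 - 1*(-23)) - 1*603 = (2 + 23) - 603 = 25 - 603 = -578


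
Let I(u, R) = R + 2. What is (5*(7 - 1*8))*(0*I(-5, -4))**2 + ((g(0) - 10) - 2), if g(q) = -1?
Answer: -13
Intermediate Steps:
I(u, R) = 2 + R
(5*(7 - 1*8))*(0*I(-5, -4))**2 + ((g(0) - 10) - 2) = (5*(7 - 1*8))*(0*(2 - 4))**2 + ((-1 - 10) - 2) = (5*(7 - 8))*(0*(-2))**2 + (-11 - 2) = (5*(-1))*0**2 - 13 = -5*0 - 13 = 0 - 13 = -13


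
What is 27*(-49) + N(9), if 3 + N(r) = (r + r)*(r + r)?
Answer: -1002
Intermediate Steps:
N(r) = -3 + 4*r² (N(r) = -3 + (r + r)*(r + r) = -3 + (2*r)*(2*r) = -3 + 4*r²)
27*(-49) + N(9) = 27*(-49) + (-3 + 4*9²) = -1323 + (-3 + 4*81) = -1323 + (-3 + 324) = -1323 + 321 = -1002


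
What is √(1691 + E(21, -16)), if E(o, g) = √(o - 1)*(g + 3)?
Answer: √(1691 - 26*√5) ≈ 40.409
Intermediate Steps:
E(o, g) = √(-1 + o)*(3 + g)
√(1691 + E(21, -16)) = √(1691 + √(-1 + 21)*(3 - 16)) = √(1691 + √20*(-13)) = √(1691 + (2*√5)*(-13)) = √(1691 - 26*√5)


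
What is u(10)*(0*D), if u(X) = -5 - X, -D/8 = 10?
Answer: 0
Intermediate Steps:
D = -80 (D = -8*10 = -80)
u(10)*(0*D) = (-5 - 1*10)*(0*(-80)) = (-5 - 10)*0 = -15*0 = 0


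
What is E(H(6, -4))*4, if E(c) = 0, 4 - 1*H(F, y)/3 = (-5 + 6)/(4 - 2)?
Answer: 0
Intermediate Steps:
H(F, y) = 21/2 (H(F, y) = 12 - 3*(-5 + 6)/(4 - 2) = 12 - 3/2 = 21/2)
E(H(6, -4))*4 = 0*4 = 0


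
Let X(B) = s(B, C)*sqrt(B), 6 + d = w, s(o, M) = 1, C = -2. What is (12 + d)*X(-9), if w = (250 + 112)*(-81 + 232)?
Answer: 164004*I ≈ 1.64e+5*I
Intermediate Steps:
w = 54662 (w = 362*151 = 54662)
d = 54656 (d = -6 + 54662 = 54656)
X(B) = sqrt(B) (X(B) = 1*sqrt(B) = sqrt(B))
(12 + d)*X(-9) = (12 + 54656)*sqrt(-9) = 54668*(3*I) = 164004*I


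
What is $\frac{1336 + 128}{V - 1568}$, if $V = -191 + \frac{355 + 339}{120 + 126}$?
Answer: $- \frac{90036}{108005} \approx -0.83363$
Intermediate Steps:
$V = - \frac{23146}{123}$ ($V = -191 + \frac{694}{246} = -191 + 694 \cdot \frac{1}{246} = -191 + \frac{347}{123} = - \frac{23146}{123} \approx -188.18$)
$\frac{1336 + 128}{V - 1568} = \frac{1336 + 128}{- \frac{23146}{123} - 1568} = \frac{1464}{- \frac{216010}{123}} = 1464 \left(- \frac{123}{216010}\right) = - \frac{90036}{108005}$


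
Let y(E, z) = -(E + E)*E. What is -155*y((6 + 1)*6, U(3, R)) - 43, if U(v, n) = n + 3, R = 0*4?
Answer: 546797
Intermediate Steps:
R = 0
U(v, n) = 3 + n
y(E, z) = -2*E**2 (y(E, z) = -2*E*E = -2*E**2)
-155*y((6 + 1)*6, U(3, R)) - 43 = -(-310)*((6 + 1)*6)**2 - 43 = -(-310)*(7*6)**2 - 43 = -(-310)*42**2 - 43 = -(-310)*1764 - 43 = -155*(-3528) - 43 = 546840 - 43 = 546797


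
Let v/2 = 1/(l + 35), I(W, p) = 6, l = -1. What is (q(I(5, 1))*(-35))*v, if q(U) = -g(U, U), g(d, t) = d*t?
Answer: 1260/17 ≈ 74.118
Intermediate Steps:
q(U) = -U² (q(U) = -U*U = -U²)
v = 1/17 (v = 2/(-1 + 35) = 2/34 = 2*(1/34) = 1/17 ≈ 0.058824)
(q(I(5, 1))*(-35))*v = (-1*6²*(-35))*(1/17) = (-1*36*(-35))*(1/17) = -36*(-35)*(1/17) = 1260*(1/17) = 1260/17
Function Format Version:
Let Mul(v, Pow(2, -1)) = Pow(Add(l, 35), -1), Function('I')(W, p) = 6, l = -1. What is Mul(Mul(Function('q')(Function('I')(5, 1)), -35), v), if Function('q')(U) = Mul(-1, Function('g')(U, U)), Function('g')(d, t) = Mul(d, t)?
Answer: Rational(1260, 17) ≈ 74.118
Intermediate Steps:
Function('q')(U) = Mul(-1, Pow(U, 2)) (Function('q')(U) = Mul(-1, Mul(U, U)) = Mul(-1, Pow(U, 2)))
v = Rational(1, 17) (v = Mul(2, Pow(Add(-1, 35), -1)) = Mul(2, Pow(34, -1)) = Mul(2, Rational(1, 34)) = Rational(1, 17) ≈ 0.058824)
Mul(Mul(Function('q')(Function('I')(5, 1)), -35), v) = Mul(Mul(Mul(-1, Pow(6, 2)), -35), Rational(1, 17)) = Mul(Mul(Mul(-1, 36), -35), Rational(1, 17)) = Mul(Mul(-36, -35), Rational(1, 17)) = Mul(1260, Rational(1, 17)) = Rational(1260, 17)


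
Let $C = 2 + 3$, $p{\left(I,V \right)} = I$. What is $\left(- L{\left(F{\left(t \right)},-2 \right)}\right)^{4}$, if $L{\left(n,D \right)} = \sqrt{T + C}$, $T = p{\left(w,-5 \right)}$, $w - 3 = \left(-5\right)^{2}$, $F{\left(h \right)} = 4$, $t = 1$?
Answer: $1089$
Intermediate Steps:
$w = 28$ ($w = 3 + \left(-5\right)^{2} = 3 + 25 = 28$)
$T = 28$
$C = 5$
$L{\left(n,D \right)} = \sqrt{33}$ ($L{\left(n,D \right)} = \sqrt{28 + 5} = \sqrt{33}$)
$\left(- L{\left(F{\left(t \right)},-2 \right)}\right)^{4} = \left(- \sqrt{33}\right)^{4} = 1089$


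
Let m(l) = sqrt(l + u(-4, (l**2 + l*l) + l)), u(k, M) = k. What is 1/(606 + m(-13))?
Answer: 606/367253 - I*sqrt(17)/367253 ≈ 0.0016501 - 1.1227e-5*I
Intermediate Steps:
m(l) = sqrt(-4 + l) (m(l) = sqrt(l - 4) = sqrt(-4 + l))
1/(606 + m(-13)) = 1/(606 + sqrt(-4 - 13)) = 1/(606 + sqrt(-17)) = 1/(606 + I*sqrt(17))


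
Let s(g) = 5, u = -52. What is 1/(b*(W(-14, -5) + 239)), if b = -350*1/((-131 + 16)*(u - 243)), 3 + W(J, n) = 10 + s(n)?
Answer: -1357/3514 ≈ -0.38617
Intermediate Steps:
W(J, n) = 12 (W(J, n) = -3 + (10 + 5) = -3 + 15 = 12)
b = -14/1357 (b = -350*1/((-131 + 16)*(-52 - 243)) = -350/((-115*(-295))) = -350/33925 = -350*1/33925 = -14/1357 ≈ -0.010317)
1/(b*(W(-14, -5) + 239)) = 1/(-14*(12 + 239)/1357) = 1/(-14/1357*251) = 1/(-3514/1357) = -1357/3514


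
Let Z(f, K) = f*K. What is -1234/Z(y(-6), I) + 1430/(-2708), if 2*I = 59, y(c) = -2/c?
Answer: -10067201/79886 ≈ -126.02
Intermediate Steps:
I = 59/2 (I = (1/2)*59 = 59/2 ≈ 29.500)
Z(f, K) = K*f
-1234/Z(y(-6), I) + 1430/(-2708) = -1234/(59*(-2/(-6))/2) + 1430/(-2708) = -1234/(59*(-2*(-1/6))/2) + 1430*(-1/2708) = -1234/((59/2)*(1/3)) - 715/1354 = -1234/59/6 - 715/1354 = -1234*6/59 - 715/1354 = -7404/59 - 715/1354 = -10067201/79886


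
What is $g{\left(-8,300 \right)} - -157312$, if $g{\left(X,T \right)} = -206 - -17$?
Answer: $157123$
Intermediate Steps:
$g{\left(X,T \right)} = -189$ ($g{\left(X,T \right)} = -206 + 17 = -189$)
$g{\left(-8,300 \right)} - -157312 = -189 - -157312 = -189 + 157312 = 157123$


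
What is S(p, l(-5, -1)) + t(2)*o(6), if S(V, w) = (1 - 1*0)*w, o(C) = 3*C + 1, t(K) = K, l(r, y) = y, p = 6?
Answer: 37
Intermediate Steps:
o(C) = 1 + 3*C
S(V, w) = w (S(V, w) = (1 + 0)*w = 1*w = w)
S(p, l(-5, -1)) + t(2)*o(6) = -1 + 2*(1 + 3*6) = -1 + 2*(1 + 18) = -1 + 2*19 = -1 + 38 = 37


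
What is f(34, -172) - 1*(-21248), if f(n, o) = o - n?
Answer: 21042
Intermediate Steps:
f(34, -172) - 1*(-21248) = (-172 - 1*34) - 1*(-21248) = (-172 - 34) + 21248 = -206 + 21248 = 21042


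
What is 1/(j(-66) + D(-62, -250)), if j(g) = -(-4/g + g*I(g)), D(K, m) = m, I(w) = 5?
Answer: 33/2638 ≈ 0.012509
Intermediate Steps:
j(g) = -5*g + 4/g (j(g) = -(-4/g + g*5) = -(-4/g + 5*g) = -5*g + 4/g)
1/(j(-66) + D(-62, -250)) = 1/((-5*(-66) + 4/(-66)) - 250) = 1/((330 + 4*(-1/66)) - 250) = 1/((330 - 2/33) - 250) = 1/(10888/33 - 250) = 1/(2638/33) = 33/2638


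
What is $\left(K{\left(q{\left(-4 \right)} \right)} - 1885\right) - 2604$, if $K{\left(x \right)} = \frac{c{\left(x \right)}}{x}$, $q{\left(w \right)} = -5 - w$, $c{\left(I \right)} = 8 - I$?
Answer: $-4498$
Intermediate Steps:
$K{\left(x \right)} = \frac{8 - x}{x}$
$\left(K{\left(q{\left(-4 \right)} \right)} - 1885\right) - 2604 = \left(\frac{8 - \left(-5 - -4\right)}{-5 - -4} - 1885\right) - 2604 = \left(\frac{8 - \left(-5 + 4\right)}{-5 + 4} - 1885\right) - 2604 = \left(\frac{8 - -1}{-1} - 1885\right) - 2604 = \left(- (8 + 1) - 1885\right) - 2604 = \left(\left(-1\right) 9 - 1885\right) - 2604 = \left(-9 - 1885\right) - 2604 = -1894 - 2604 = -4498$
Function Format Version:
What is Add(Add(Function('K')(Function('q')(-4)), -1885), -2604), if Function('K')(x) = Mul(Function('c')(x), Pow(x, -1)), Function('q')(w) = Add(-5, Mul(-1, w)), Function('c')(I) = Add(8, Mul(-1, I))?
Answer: -4498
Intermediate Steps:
Function('K')(x) = Mul(Pow(x, -1), Add(8, Mul(-1, x))) (Function('K')(x) = Mul(Add(8, Mul(-1, x)), Pow(x, -1)) = Mul(Pow(x, -1), Add(8, Mul(-1, x))))
Add(Add(Function('K')(Function('q')(-4)), -1885), -2604) = Add(Add(Mul(Pow(Add(-5, Mul(-1, -4)), -1), Add(8, Mul(-1, Add(-5, Mul(-1, -4))))), -1885), -2604) = Add(Add(Mul(Pow(Add(-5, 4), -1), Add(8, Mul(-1, Add(-5, 4)))), -1885), -2604) = Add(Add(Mul(Pow(-1, -1), Add(8, Mul(-1, -1))), -1885), -2604) = Add(Add(Mul(-1, Add(8, 1)), -1885), -2604) = Add(Add(Mul(-1, 9), -1885), -2604) = Add(Add(-9, -1885), -2604) = Add(-1894, -2604) = -4498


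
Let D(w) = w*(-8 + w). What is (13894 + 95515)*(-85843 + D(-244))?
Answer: -2664656195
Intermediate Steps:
(13894 + 95515)*(-85843 + D(-244)) = (13894 + 95515)*(-85843 - 244*(-8 - 244)) = 109409*(-85843 - 244*(-252)) = 109409*(-85843 + 61488) = 109409*(-24355) = -2664656195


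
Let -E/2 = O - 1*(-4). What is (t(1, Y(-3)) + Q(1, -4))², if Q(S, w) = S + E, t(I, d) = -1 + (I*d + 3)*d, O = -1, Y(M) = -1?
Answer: 64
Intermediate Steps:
t(I, d) = -1 + d*(3 + I*d) (t(I, d) = -1 + (3 + I*d)*d = -1 + d*(3 + I*d))
E = -6 (E = -2*(-1 - 1*(-4)) = -2*(-1 + 4) = -2*3 = -6)
Q(S, w) = -6 + S (Q(S, w) = S - 6 = -6 + S)
(t(1, Y(-3)) + Q(1, -4))² = ((-1 + 3*(-1) + 1*(-1)²) + (-6 + 1))² = ((-1 - 3 + 1*1) - 5)² = ((-1 - 3 + 1) - 5)² = (-3 - 5)² = (-8)² = 64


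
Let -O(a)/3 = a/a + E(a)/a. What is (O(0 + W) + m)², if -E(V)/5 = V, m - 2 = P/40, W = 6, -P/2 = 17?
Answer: 69169/400 ≈ 172.92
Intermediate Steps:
P = -34 (P = -2*17 = -34)
m = 23/20 (m = 2 - 34/40 = 2 - 34*1/40 = 2 - 17/20 = 23/20 ≈ 1.1500)
E(V) = -5*V
O(a) = 12 (O(a) = -3*(a/a + (-5*a)/a) = -3*(1 - 5) = -3*(-4) = 12)
(O(0 + W) + m)² = (12 + 23/20)² = (263/20)² = 69169/400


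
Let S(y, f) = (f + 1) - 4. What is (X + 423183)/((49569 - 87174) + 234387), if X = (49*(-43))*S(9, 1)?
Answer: 427397/196782 ≈ 2.1719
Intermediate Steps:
S(y, f) = -3 + f (S(y, f) = (1 + f) - 4 = -3 + f)
X = 4214 (X = (49*(-43))*(-3 + 1) = -2107*(-2) = 4214)
(X + 423183)/((49569 - 87174) + 234387) = (4214 + 423183)/((49569 - 87174) + 234387) = 427397/(-37605 + 234387) = 427397/196782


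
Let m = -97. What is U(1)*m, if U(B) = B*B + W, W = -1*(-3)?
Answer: -388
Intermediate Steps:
W = 3
U(B) = 3 + B² (U(B) = B*B + 3 = B² + 3 = 3 + B²)
U(1)*m = (3 + 1²)*(-97) = (3 + 1)*(-97) = 4*(-97) = -388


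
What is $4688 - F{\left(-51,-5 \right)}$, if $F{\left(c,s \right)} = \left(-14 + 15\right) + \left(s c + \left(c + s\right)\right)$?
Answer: $4488$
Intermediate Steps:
$F{\left(c,s \right)} = 1 + c + s + c s$ ($F{\left(c,s \right)} = 1 + \left(c s + \left(c + s\right)\right) = 1 + \left(c + s + c s\right) = 1 + c + s + c s$)
$4688 - F{\left(-51,-5 \right)} = 4688 - \left(1 - 51 - 5 - -255\right) = 4688 - \left(1 - 51 - 5 + 255\right) = 4688 - 200 = 4488$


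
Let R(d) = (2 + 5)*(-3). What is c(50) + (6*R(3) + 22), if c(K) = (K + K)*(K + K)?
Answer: 9896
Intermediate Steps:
R(d) = -21 (R(d) = 7*(-3) = -21)
c(K) = 4*K² (c(K) = (2*K)*(2*K) = 4*K²)
c(50) + (6*R(3) + 22) = 4*50² + (6*(-21) + 22) = 4*2500 + (-126 + 22) = 10000 - 104 = 9896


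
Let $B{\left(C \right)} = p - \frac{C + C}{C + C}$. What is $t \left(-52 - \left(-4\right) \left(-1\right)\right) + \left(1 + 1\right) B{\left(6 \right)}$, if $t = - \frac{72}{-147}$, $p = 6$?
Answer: $- \frac{122}{7} \approx -17.429$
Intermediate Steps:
$B{\left(C \right)} = 5$ ($B{\left(C \right)} = 6 - \frac{C + C}{C + C} = 6 - \frac{2 C}{2 C} = 6 - 2 C \frac{1}{2 C} = 6 - 1 = 5$)
$t = \frac{24}{49}$ ($t = \left(-72\right) \left(- \frac{1}{147}\right) = \frac{24}{49} \approx 0.4898$)
$t \left(-52 - \left(-4\right) \left(-1\right)\right) + \left(1 + 1\right) B{\left(6 \right)} = \frac{24 \left(-52 - \left(-4\right) \left(-1\right)\right)}{49} + \left(1 + 1\right) 5 = \frac{24 \left(-52 - 4\right)}{49} + 2 \cdot 5 = \frac{24 \left(-52 - 4\right)}{49} + 10 = \frac{24}{49} \left(-56\right) + 10 = - \frac{192}{7} + 10 = - \frac{122}{7}$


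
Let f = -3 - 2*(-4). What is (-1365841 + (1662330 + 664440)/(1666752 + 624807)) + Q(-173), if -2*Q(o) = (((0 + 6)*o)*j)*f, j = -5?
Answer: -1053211962458/763853 ≈ -1.3788e+6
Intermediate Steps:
f = 5 (f = -3 - 1*(-8) = -3 + 8 = 5)
Q(o) = 75*o (Q(o) = -((0 + 6)*o)*(-5)*5/2 = -(6*o)*(-5)*5/2 = -(-30*o)*5/2 = -(-75)*o = 75*o)
(-1365841 + (1662330 + 664440)/(1666752 + 624807)) + Q(-173) = (-1365841 + (1662330 + 664440)/(1666752 + 624807)) + 75*(-173) = (-1365841 + 2326770/2291559) - 12975 = (-1365841 + 2326770*(1/2291559)) - 12975 = (-1365841 + 775590/763853) - 12975 = -1043300969783/763853 - 12975 = -1053211962458/763853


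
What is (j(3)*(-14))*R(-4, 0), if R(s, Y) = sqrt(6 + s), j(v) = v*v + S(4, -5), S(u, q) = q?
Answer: -56*sqrt(2) ≈ -79.196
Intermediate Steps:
j(v) = -5 + v**2 (j(v) = v*v - 5 = v**2 - 5 = -5 + v**2)
(j(3)*(-14))*R(-4, 0) = ((-5 + 3**2)*(-14))*sqrt(6 - 4) = ((-5 + 9)*(-14))*sqrt(2) = (4*(-14))*sqrt(2) = -56*sqrt(2)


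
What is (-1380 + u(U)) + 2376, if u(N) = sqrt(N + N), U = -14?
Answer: 996 + 2*I*sqrt(7) ≈ 996.0 + 5.2915*I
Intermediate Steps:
u(N) = sqrt(2)*sqrt(N) (u(N) = sqrt(2*N) = sqrt(2)*sqrt(N))
(-1380 + u(U)) + 2376 = (-1380 + sqrt(2)*sqrt(-14)) + 2376 = (-1380 + sqrt(2)*(I*sqrt(14))) + 2376 = (-1380 + 2*I*sqrt(7)) + 2376 = 996 + 2*I*sqrt(7)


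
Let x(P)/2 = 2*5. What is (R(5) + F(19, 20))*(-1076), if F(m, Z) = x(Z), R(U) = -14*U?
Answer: 53800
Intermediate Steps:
x(P) = 20 (x(P) = 2*(2*5) = 2*10 = 20)
F(m, Z) = 20
(R(5) + F(19, 20))*(-1076) = (-14*5 + 20)*(-1076) = (-70 + 20)*(-1076) = -50*(-1076) = 53800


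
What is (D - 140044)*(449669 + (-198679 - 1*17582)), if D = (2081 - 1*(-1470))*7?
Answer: -26885567296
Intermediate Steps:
D = 24857 (D = (2081 + 1470)*7 = 3551*7 = 24857)
(D - 140044)*(449669 + (-198679 - 1*17582)) = (24857 - 140044)*(449669 + (-198679 - 1*17582)) = -115187*(449669 + (-198679 - 17582)) = -115187*(449669 - 216261) = -115187*233408 = -26885567296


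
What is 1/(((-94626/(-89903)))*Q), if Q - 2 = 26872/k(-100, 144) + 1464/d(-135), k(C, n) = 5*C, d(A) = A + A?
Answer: -11237875/676176368 ≈ -0.016620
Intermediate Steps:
d(A) = 2*A
Q = -64312/1125 (Q = 2 + (26872/((5*(-100))) + 1464/((2*(-135)))) = 2 + (26872/(-500) + 1464/(-270)) = 2 + (26872*(-1/500) + 1464*(-1/270)) = 2 + (-6718/125 - 244/45) = 2 - 66562/1125 = -64312/1125 ≈ -57.166)
1/(((-94626/(-89903)))*Q) = 1/(((-94626/(-89903)))*(-64312/1125)) = -1125/64312/(-94626*(-1/89903)) = -1125/64312/(94626/89903) = (89903/94626)*(-1125/64312) = -11237875/676176368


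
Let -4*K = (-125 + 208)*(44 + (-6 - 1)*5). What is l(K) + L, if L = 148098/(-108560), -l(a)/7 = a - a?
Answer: -74049/54280 ≈ -1.3642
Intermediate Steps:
K = -747/4 (K = -(-125 + 208)*(44 + (-6 - 1)*5)/4 = -83*(44 - 7*5)/4 = -83*(44 - 35)/4 = -83*9/4 = -1/4*747 = -747/4 ≈ -186.75)
l(a) = 0 (l(a) = -7*(a - a) = -7*0 = 0)
L = -74049/54280 (L = 148098*(-1/108560) = -74049/54280 ≈ -1.3642)
l(K) + L = 0 - 74049/54280 = -74049/54280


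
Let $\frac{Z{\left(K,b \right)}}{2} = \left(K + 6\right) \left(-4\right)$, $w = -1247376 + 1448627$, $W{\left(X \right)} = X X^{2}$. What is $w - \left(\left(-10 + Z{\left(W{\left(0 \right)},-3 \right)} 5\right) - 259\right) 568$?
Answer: $490363$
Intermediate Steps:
$W{\left(X \right)} = X^{3}$
$w = 201251$
$Z{\left(K,b \right)} = -48 - 8 K$ ($Z{\left(K,b \right)} = 2 \left(K + 6\right) \left(-4\right) = 2 \left(6 + K\right) \left(-4\right) = 2 \left(-24 - 4 K\right) = -48 - 8 K$)
$w - \left(\left(-10 + Z{\left(W{\left(0 \right)},-3 \right)} 5\right) - 259\right) 568 = 201251 - \left(\left(-10 + \left(-48 - 8 \cdot 0^{3}\right) 5\right) - 259\right) 568 = 201251 - \left(\left(-10 + \left(-48 - 0\right) 5\right) - 259\right) 568 = 201251 - \left(\left(-10 + \left(-48 + 0\right) 5\right) - 259\right) 568 = 201251 - \left(\left(-10 - 240\right) - 259\right) 568 = 201251 - \left(-250 - 259\right) 568 = 201251 - \left(-509\right) 568 = 201251 - -289112 = 201251 + 289112 = 490363$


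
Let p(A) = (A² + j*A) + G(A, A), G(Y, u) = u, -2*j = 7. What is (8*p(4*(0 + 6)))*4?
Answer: 16512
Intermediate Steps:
j = -7/2 (j = -½*7 = -7/2 ≈ -3.5000)
p(A) = A² - 5*A/2 (p(A) = (A² - 7*A/2) + A = A² - 5*A/2)
(8*p(4*(0 + 6)))*4 = (8*((4*(0 + 6))*(-5 + 2*(4*(0 + 6)))/2))*4 = (8*((4*6)*(-5 + 2*(4*6))/2))*4 = (8*((½)*24*(-5 + 2*24)))*4 = (8*((½)*24*(-5 + 48)))*4 = (8*((½)*24*43))*4 = (8*516)*4 = 4128*4 = 16512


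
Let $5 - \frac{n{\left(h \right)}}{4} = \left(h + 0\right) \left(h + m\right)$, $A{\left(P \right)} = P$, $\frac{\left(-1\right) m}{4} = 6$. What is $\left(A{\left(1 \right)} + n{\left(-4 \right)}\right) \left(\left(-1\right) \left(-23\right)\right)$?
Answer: $-9821$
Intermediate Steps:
$m = -24$ ($m = \left(-4\right) 6 = -24$)
$n{\left(h \right)} = 20 - 4 h \left(-24 + h\right)$ ($n{\left(h \right)} = 20 - 4 \left(h + 0\right) \left(h - 24\right) = 20 - 4 h \left(-24 + h\right)$)
$\left(A{\left(1 \right)} + n{\left(-4 \right)}\right) \left(\left(-1\right) \left(-23\right)\right) = \left(1 + \left(20 - 4 \left(-4\right)^{2} + 96 \left(-4\right)\right)\right) \left(\left(-1\right) \left(-23\right)\right) = \left(1 - 428\right) 23 = \left(-427\right) 23 = -9821$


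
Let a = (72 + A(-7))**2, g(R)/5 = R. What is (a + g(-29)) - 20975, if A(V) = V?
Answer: -16895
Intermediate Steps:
g(R) = 5*R
a = 4225 (a = (72 - 7)**2 = 65**2 = 4225)
(a + g(-29)) - 20975 = (4225 + 5*(-29)) - 20975 = (4225 - 145) - 20975 = 4080 - 20975 = -16895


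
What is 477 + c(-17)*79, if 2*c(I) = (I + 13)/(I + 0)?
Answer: 8267/17 ≈ 486.29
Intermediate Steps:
c(I) = (13 + I)/(2*I) (c(I) = ((I + 13)/(I + 0))/2 = ((13 + I)/I)/2 = (13 + I)/(2*I))
477 + c(-17)*79 = 477 + ((½)*(13 - 17)/(-17))*79 = 477 + ((½)*(-1/17)*(-4))*79 = 477 + (2/17)*79 = 477 + 158/17 = 8267/17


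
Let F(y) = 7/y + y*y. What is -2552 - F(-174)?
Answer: -5712065/174 ≈ -32828.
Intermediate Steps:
F(y) = y**2 + 7/y (F(y) = 7/y + y**2 = y**2 + 7/y)
-2552 - F(-174) = -2552 - (7 + (-174)**3)/(-174) = -2552 - (-1)*(7 - 5268024)/174 = -2552 - (-1)*(-5268017)/174 = -2552 - 1*5268017/174 = -2552 - 5268017/174 = -5712065/174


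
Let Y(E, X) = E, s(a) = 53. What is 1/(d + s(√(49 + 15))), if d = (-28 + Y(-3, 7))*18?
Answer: -1/505 ≈ -0.0019802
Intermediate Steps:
d = -558 (d = (-28 - 3)*18 = -31*18 = -558)
1/(d + s(√(49 + 15))) = 1/(-558 + 53) = 1/(-505) = -1/505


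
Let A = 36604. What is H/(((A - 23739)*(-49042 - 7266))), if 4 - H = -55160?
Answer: -13791/181100605 ≈ -7.6151e-5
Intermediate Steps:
H = 55164 (H = 4 - 1*(-55160) = 4 + 55160 = 55164)
H/(((A - 23739)*(-49042 - 7266))) = 55164/(((36604 - 23739)*(-49042 - 7266))) = 55164/((12865*(-56308))) = 55164/(-724402420) = 55164*(-1/724402420) = -13791/181100605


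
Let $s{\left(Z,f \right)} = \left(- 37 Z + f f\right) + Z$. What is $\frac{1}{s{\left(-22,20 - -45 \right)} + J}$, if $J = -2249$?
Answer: $\frac{1}{2768} \approx 0.00036127$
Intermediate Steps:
$s{\left(Z,f \right)} = f^{2} - 36 Z$ ($s{\left(Z,f \right)} = \left(- 37 Z + f^{2}\right) + Z = \left(f^{2} - 37 Z\right) + Z = f^{2} - 36 Z$)
$\frac{1}{s{\left(-22,20 - -45 \right)} + J} = \frac{1}{\left(\left(20 - -45\right)^{2} - -792\right) - 2249} = \frac{1}{\left(\left(20 + 45\right)^{2} + 792\right) - 2249} = \frac{1}{\left(65^{2} + 792\right) - 2249} = \frac{1}{\left(4225 + 792\right) - 2249} = \frac{1}{5017 - 2249} = \frac{1}{2768}$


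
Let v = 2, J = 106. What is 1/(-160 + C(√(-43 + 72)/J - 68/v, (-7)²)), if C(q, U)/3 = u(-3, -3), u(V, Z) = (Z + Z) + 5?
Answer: -1/163 ≈ -0.0061350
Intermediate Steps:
u(V, Z) = 5 + 2*Z (u(V, Z) = 2*Z + 5 = 5 + 2*Z)
C(q, U) = -3 (C(q, U) = 3*(5 + 2*(-3)) = 3*(5 - 6) = 3*(-1) = -3)
1/(-160 + C(√(-43 + 72)/J - 68/v, (-7)²)) = 1/(-160 - 3) = 1/(-163) = -1/163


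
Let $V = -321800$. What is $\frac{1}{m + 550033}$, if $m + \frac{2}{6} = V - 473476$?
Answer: $- \frac{3}{735730} \approx -4.0776 \cdot 10^{-6}$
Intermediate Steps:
$m = - \frac{2385829}{3}$ ($m = - \frac{1}{3} - 795276 = - \frac{2385829}{3} \approx -7.9528 \cdot 10^{5}$)
$\frac{1}{m + 550033} = \frac{1}{- \frac{2385829}{3} + 550033} = \frac{1}{- \frac{735730}{3}} = - \frac{3}{735730}$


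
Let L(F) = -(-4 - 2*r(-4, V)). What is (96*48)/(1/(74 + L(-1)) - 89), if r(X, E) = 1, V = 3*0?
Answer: -40960/791 ≈ -51.783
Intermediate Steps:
V = 0
L(F) = 6 (L(F) = -(-4 - 2*1) = -(-4 - 2) = -1*(-6) = 6)
(96*48)/(1/(74 + L(-1)) - 89) = (96*48)/(1/(74 + 6) - 89) = 4608/(1/80 - 89) = 4608/(-7119/80) = 4608*(-80/7119) = -40960/791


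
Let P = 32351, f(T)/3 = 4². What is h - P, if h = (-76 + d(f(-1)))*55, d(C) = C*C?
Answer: 90189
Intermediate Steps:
f(T) = 48 (f(T) = 3*4² = 3*16 = 48)
d(C) = C²
h = 122540 (h = (-76 + 48²)*55 = (-76 + 2304)*55 = 2228*55 = 122540)
h - P = 122540 - 1*32351 = 122540 - 32351 = 90189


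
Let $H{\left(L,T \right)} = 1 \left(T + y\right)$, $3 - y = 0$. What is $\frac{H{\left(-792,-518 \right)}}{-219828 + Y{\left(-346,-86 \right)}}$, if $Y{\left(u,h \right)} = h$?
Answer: $\frac{515}{219914} \approx 0.0023418$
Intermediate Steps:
$y = 3$ ($y = 3 - 0 = 3 + 0 = 3$)
$H{\left(L,T \right)} = 3 + T$ ($H{\left(L,T \right)} = 1 \left(T + 3\right) = 1 \left(3 + T\right) = 3 + T$)
$\frac{H{\left(-792,-518 \right)}}{-219828 + Y{\left(-346,-86 \right)}} = \frac{3 - 518}{-219828 - 86} = - \frac{515}{-219914} = \left(-515\right) \left(- \frac{1}{219914}\right) = \frac{515}{219914}$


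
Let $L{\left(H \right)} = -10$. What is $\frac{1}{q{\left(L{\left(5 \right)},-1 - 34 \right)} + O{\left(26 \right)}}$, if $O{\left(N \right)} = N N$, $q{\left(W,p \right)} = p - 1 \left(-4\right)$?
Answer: $\frac{1}{645} \approx 0.0015504$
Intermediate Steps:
$q{\left(W,p \right)} = 4 + p$ ($q{\left(W,p \right)} = p - -4 = p + 4 = 4 + p$)
$O{\left(N \right)} = N^{2}$
$\frac{1}{q{\left(L{\left(5 \right)},-1 - 34 \right)} + O{\left(26 \right)}} = \frac{1}{\left(4 - 35\right) + 26^{2}} = \frac{1}{\left(4 - 35\right) + 676} = \frac{1}{-31 + 676} = \frac{1}{645}$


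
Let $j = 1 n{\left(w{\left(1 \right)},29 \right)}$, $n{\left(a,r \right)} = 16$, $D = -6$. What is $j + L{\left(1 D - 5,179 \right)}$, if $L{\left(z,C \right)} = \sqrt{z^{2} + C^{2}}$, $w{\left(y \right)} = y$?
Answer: $16 + \sqrt{32162} \approx 195.34$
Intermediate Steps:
$L{\left(z,C \right)} = \sqrt{C^{2} + z^{2}}$
$j = 16$ ($j = 1 \cdot 16 = 16$)
$j + L{\left(1 D - 5,179 \right)} = 16 + \sqrt{179^{2} + \left(1 \left(-6\right) - 5\right)^{2}} = 16 + \sqrt{32041 + \left(-6 - 5\right)^{2}} = 16 + \sqrt{32041 + \left(-11\right)^{2}} = 16 + \sqrt{32041 + 121} = 16 + \sqrt{32162}$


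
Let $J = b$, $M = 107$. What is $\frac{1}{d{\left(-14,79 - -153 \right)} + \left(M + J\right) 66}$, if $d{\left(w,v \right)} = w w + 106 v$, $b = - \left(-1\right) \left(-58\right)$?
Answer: $\frac{1}{28022} \approx 3.5686 \cdot 10^{-5}$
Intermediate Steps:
$b = -58$ ($b = \left(-1\right) 58 = -58$)
$d{\left(w,v \right)} = w^{2} + 106 v$
$J = -58$
$\frac{1}{d{\left(-14,79 - -153 \right)} + \left(M + J\right) 66} = \frac{1}{\left(\left(-14\right)^{2} + 106 \left(79 - -153\right)\right) + \left(107 - 58\right) 66} = \frac{1}{\left(196 + 106 \left(79 + 153\right)\right) + 49 \cdot 66} = \frac{1}{\left(196 + 106 \cdot 232\right) + 3234} = \frac{1}{\left(196 + 24592\right) + 3234} = \frac{1}{24788 + 3234} = \frac{1}{28022}$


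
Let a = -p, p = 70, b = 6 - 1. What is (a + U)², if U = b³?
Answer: 3025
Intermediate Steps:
b = 5
U = 125 (U = 5³ = 125)
a = -70 (a = -1*70 = -70)
(a + U)² = (-70 + 125)² = 55² = 3025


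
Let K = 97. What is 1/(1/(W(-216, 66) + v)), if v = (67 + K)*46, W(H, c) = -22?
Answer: 7522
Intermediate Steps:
v = 7544 (v = (67 + 97)*46 = 164*46 = 7544)
1/(1/(W(-216, 66) + v)) = 1/(1/(-22 + 7544)) = 1/(1/7522) = 7522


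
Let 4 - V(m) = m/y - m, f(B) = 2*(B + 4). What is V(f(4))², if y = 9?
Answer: 26896/81 ≈ 332.05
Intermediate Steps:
f(B) = 8 + 2*B (f(B) = 2*(4 + B) = 8 + 2*B)
V(m) = 4 + 8*m/9 (V(m) = 4 - (m/9 - m) = 4 - (-8)*m/9 = 4 + 8*m/9)
V(f(4))² = (4 + 8*(8 + 2*4)/9)² = (4 + 8*(8 + 8)/9)² = (4 + (8/9)*16)² = (4 + 128/9)² = (164/9)² = 26896/81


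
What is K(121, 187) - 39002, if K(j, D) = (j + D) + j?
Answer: -38573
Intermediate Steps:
K(j, D) = D + 2*j (K(j, D) = (D + j) + j = D + 2*j)
K(121, 187) - 39002 = (187 + 2*121) - 39002 = (187 + 242) - 39002 = 429 - 39002 = -38573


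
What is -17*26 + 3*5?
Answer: -427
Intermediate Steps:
-17*26 + 3*5 = -442 + 15 = -427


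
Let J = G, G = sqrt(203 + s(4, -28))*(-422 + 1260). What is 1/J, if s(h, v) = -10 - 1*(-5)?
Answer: sqrt(22)/55308 ≈ 8.4805e-5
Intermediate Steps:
s(h, v) = -5 (s(h, v) = -10 + 5 = -5)
G = 2514*sqrt(22) (G = sqrt(203 - 5)*(-422 + 1260) = sqrt(198)*838 = (3*sqrt(22))*838 = 2514*sqrt(22) ≈ 11792.)
J = 2514*sqrt(22) ≈ 11792.
1/J = 1/(2514*sqrt(22)) = sqrt(22)/55308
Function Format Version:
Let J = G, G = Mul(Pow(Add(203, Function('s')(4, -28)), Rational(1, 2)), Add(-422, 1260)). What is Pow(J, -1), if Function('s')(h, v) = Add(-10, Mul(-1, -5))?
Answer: Mul(Rational(1, 55308), Pow(22, Rational(1, 2))) ≈ 8.4805e-5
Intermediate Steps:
Function('s')(h, v) = -5 (Function('s')(h, v) = Add(-10, 5) = -5)
G = Mul(2514, Pow(22, Rational(1, 2))) (G = Mul(Pow(Add(203, -5), Rational(1, 2)), Add(-422, 1260)) = Mul(Pow(198, Rational(1, 2)), 838) = Mul(Mul(3, Pow(22, Rational(1, 2))), 838) = Mul(2514, Pow(22, Rational(1, 2))) ≈ 11792.)
J = Mul(2514, Pow(22, Rational(1, 2))) ≈ 11792.
Pow(J, -1) = Pow(Mul(2514, Pow(22, Rational(1, 2))), -1) = Mul(Rational(1, 55308), Pow(22, Rational(1, 2)))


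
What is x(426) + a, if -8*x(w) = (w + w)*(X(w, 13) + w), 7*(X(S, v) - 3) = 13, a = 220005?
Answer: 1218831/7 ≈ 1.7412e+5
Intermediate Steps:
X(S, v) = 34/7 (X(S, v) = 3 + (⅐)*13 = 3 + 13/7 = 34/7)
x(w) = -w*(34/7 + w)/4 (x(w) = -(w + w)*(34/7 + w)/8 = -2*w*(34/7 + w)/8 = -w*(34/7 + w)/4)
x(426) + a = -1/28*426*(34 + 7*426) + 220005 = -1/28*426*(34 + 2982) + 220005 = -1/28*426*3016 + 220005 = -321204/7 + 220005 = 1218831/7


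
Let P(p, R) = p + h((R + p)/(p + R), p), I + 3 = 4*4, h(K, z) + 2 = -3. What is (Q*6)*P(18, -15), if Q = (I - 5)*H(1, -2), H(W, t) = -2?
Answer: -1248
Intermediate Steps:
h(K, z) = -5 (h(K, z) = -2 - 3 = -5)
I = 13 (I = -3 + 4*4 = -3 + 16 = 13)
P(p, R) = -5 + p (P(p, R) = p - 5 = -5 + p)
Q = -16 (Q = (13 - 5)*(-2) = 8*(-2) = -16)
(Q*6)*P(18, -15) = (-16*6)*(-5 + 18) = -96*13 = -1248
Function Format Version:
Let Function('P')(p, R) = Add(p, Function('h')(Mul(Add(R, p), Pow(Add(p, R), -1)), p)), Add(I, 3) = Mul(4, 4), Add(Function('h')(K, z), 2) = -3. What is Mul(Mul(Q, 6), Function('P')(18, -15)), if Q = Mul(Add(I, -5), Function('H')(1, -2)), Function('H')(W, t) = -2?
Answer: -1248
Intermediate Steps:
Function('h')(K, z) = -5 (Function('h')(K, z) = Add(-2, -3) = -5)
I = 13 (I = Add(-3, Mul(4, 4)) = Add(-3, 16) = 13)
Function('P')(p, R) = Add(-5, p) (Function('P')(p, R) = Add(p, -5) = Add(-5, p))
Q = -16 (Q = Mul(Add(13, -5), -2) = Mul(8, -2) = -16)
Mul(Mul(Q, 6), Function('P')(18, -15)) = Mul(Mul(-16, 6), Add(-5, 18)) = Mul(-96, 13) = -1248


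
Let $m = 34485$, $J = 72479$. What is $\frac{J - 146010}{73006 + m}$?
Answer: $- \frac{73531}{107491} \approx -0.68407$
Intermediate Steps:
$\frac{J - 146010}{73006 + m} = \frac{72479 - 146010}{73006 + 34485} = \frac{72479 - 146010}{107491} = \left(-73531\right) \frac{1}{107491} = - \frac{73531}{107491}$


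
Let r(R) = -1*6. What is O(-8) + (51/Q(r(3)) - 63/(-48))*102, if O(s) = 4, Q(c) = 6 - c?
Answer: 4571/8 ≈ 571.38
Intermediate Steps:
r(R) = -6
O(-8) + (51/Q(r(3)) - 63/(-48))*102 = 4 + (51/(6 - 1*(-6)) - 63/(-48))*102 = 4 + (51/(6 + 6) - 63*(-1/48))*102 = 4 + (51/12 + 21/16)*102 = 4 + (51*(1/12) + 21/16)*102 = 4 + (17/4 + 21/16)*102 = 4 + (89/16)*102 = 4 + 4539/8 = 4571/8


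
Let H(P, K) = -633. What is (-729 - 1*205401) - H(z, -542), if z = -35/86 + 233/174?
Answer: -205497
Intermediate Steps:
z = 3487/3741 (z = -35*1/86 + 233*(1/174) = -35/86 + 233/174 = 3487/3741 ≈ 0.93210)
(-729 - 1*205401) - H(z, -542) = (-729 - 1*205401) - 1*(-633) = (-729 - 205401) + 633 = -206130 + 633 = -205497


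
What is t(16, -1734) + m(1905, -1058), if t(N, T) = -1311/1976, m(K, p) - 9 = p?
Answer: -109165/104 ≈ -1049.7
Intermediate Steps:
m(K, p) = 9 + p
t(N, T) = -69/104 (t(N, T) = -1311*1/1976 = -69/104)
t(16, -1734) + m(1905, -1058) = -69/104 + (9 - 1058) = -69/104 - 1049 = -109165/104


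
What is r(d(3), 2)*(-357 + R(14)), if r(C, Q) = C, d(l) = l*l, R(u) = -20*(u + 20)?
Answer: -9333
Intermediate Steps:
R(u) = -400 - 20*u (R(u) = -20*(20 + u) = -400 - 20*u)
d(l) = l**2
r(d(3), 2)*(-357 + R(14)) = 3**2*(-357 + (-400 - 20*14)) = 9*(-357 + (-400 - 280)) = 9*(-357 - 680) = 9*(-1037) = -9333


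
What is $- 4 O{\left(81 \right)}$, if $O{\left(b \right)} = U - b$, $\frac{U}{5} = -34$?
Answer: $1004$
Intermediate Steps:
$U = -170$ ($U = 5 \left(-34\right) = -170$)
$O{\left(b \right)} = -170 - b$
$- 4 O{\left(81 \right)} = - 4 \left(-170 - 81\right) = \left(-4\right) \left(-251\right) = 1004$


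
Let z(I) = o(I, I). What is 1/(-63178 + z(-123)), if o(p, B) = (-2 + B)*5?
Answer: -1/63803 ≈ -1.5673e-5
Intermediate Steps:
o(p, B) = -10 + 5*B
z(I) = -10 + 5*I
1/(-63178 + z(-123)) = 1/(-63178 + (-10 + 5*(-123))) = 1/(-63178 + (-10 - 615)) = 1/(-63178 - 625) = 1/(-63803) = -1/63803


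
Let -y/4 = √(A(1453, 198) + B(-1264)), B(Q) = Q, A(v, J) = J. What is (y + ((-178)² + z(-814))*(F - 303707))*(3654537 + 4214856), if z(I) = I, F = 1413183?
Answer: 269522965363259160 - 31477572*I*√1066 ≈ 2.6952e+17 - 1.0277e+9*I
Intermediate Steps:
y = -4*I*√1066 (y = -4*√(198 - 1264) = -4*I*√1066 ≈ -130.6*I)
(y + ((-178)² + z(-814))*(F - 303707))*(3654537 + 4214856) = (-4*I*√1066 + ((-178)² - 814)*(1413183 - 303707))*(3654537 + 4214856) = (-4*I*√1066 + (31684 - 814)*1109476)*7869393 = (-4*I*√1066 + 30870*1109476)*7869393 = (-4*I*√1066 + 34249524120)*7869393 = (34249524120 - 4*I*√1066)*7869393 = 269522965363259160 - 31477572*I*√1066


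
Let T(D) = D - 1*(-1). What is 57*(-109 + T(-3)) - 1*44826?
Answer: -51153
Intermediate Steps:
T(D) = 1 + D (T(D) = D + 1 = 1 + D)
57*(-109 + T(-3)) - 1*44826 = 57*(-109 + (1 - 3)) - 1*44826 = 57*(-109 - 2) - 44826 = 57*(-111) - 44826 = -6327 - 44826 = -51153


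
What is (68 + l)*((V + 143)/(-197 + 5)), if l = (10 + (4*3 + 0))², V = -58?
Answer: -1955/8 ≈ -244.38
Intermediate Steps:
l = 484 (l = (10 + (12 + 0))² = (10 + 12)² = 22² = 484)
(68 + l)*((V + 143)/(-197 + 5)) = (68 + 484)*((-58 + 143)/(-197 + 5)) = 552*(85/(-192)) = 552*(85*(-1/192)) = 552*(-85/192) = -1955/8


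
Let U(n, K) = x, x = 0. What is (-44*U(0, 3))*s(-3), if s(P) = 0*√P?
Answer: 0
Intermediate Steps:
U(n, K) = 0
s(P) = 0
(-44*U(0, 3))*s(-3) = -44*0*0 = 0*0 = 0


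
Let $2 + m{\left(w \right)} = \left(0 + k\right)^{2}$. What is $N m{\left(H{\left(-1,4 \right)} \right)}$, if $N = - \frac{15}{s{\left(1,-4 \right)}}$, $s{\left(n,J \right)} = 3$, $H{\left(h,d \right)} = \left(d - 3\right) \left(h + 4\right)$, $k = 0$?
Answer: $10$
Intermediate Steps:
$H{\left(h,d \right)} = \left(-3 + d\right) \left(4 + h\right)$
$m{\left(w \right)} = -2$ ($m{\left(w \right)} = -2 + \left(0 + 0\right)^{2} = -2 + 0^{2} = -2 + 0 = -2$)
$N = -5$ ($N = - \frac{15}{3} = \left(-15\right) \frac{1}{3} = -5$)
$N m{\left(H{\left(-1,4 \right)} \right)} = \left(-5\right) \left(-2\right) = 10$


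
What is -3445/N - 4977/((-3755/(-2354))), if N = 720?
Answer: -1689670747/540720 ≈ -3124.9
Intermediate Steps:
-3445/N - 4977/((-3755/(-2354))) = -3445/720 - 4977/((-3755/(-2354))) = -3445*1/720 - 4977/((-3755*(-1/2354))) = -689/144 - 4977/3755/2354 = -689/144 - 4977*2354/3755 = -689/144 - 11715858/3755 = -1689670747/540720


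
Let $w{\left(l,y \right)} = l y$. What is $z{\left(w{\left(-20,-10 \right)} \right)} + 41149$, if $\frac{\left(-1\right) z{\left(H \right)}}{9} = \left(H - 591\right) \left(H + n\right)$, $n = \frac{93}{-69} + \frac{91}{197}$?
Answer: $\frac{146140811}{197} \approx 7.4183 \cdot 10^{5}$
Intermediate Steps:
$n = - \frac{4014}{4531}$ ($n = 93 \left(- \frac{1}{69}\right) + 91 \cdot \frac{1}{197} = - \frac{31}{23} + \frac{91}{197} = - \frac{4014}{4531} \approx -0.8859$)
$z{\left(H \right)} = - 9 \left(-591 + H\right) \left(- \frac{4014}{4531} + H\right)$ ($z{\left(H \right)} = - 9 \left(H - 591\right) \left(H - \frac{4014}{4531}\right) = - 9 \left(-591 + H\right) \left(- \frac{4014}{4531} + H\right)$)
$z{\left(w{\left(-20,-10 \right)} \right)} + 41149 = \left(- \frac{108378}{23} - 9 \left(\left(-20\right) \left(-10\right)\right)^{2} + \frac{24136515 \left(\left(-20\right) \left(-10\right)\right)}{4531}\right) + 41149 = \left(- \frac{108378}{23} - 9 \cdot 200^{2} + \frac{24136515}{4531} \cdot 200\right) + 41149 = \left(- \frac{108378}{23} - 360000 + \frac{4827303000}{4531}\right) + 41149 = \frac{138034458}{197} + 41149 = \frac{146140811}{197}$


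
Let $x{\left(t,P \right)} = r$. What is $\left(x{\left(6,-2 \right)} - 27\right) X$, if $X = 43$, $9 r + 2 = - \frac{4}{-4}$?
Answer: $- \frac{10492}{9} \approx -1165.8$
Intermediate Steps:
$r = - \frac{1}{9}$ ($r = - \frac{2}{9} + \frac{\left(-4\right) \frac{1}{-4}}{9} = - \frac{2}{9} + \frac{\left(-4\right) \left(- \frac{1}{4}\right)}{9} = - \frac{2}{9} + \frac{1}{9} \cdot 1 = - \frac{2}{9} + \frac{1}{9} = - \frac{1}{9} \approx -0.11111$)
$x{\left(t,P \right)} = - \frac{1}{9}$
$\left(x{\left(6,-2 \right)} - 27\right) X = \left(- \frac{1}{9} - 27\right) 43 = \left(- \frac{244}{9}\right) 43 = - \frac{10492}{9}$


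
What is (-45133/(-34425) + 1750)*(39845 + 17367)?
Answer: 3449247574196/34425 ≈ 1.0020e+8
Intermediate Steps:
(-45133/(-34425) + 1750)*(39845 + 17367) = (-45133*(-1/34425) + 1750)*57212 = (45133/34425 + 1750)*57212 = (60288883/34425)*57212 = 3449247574196/34425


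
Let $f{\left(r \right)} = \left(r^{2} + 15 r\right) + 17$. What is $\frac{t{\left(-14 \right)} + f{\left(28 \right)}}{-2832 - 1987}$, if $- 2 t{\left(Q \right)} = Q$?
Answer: $- \frac{1228}{4819} \approx -0.25482$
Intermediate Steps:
$t{\left(Q \right)} = - \frac{Q}{2}$
$f{\left(r \right)} = 17 + r^{2} + 15 r$
$\frac{t{\left(-14 \right)} + f{\left(28 \right)}}{-2832 - 1987} = \frac{\left(- \frac{1}{2}\right) \left(-14\right) + \left(17 + 28^{2} + 15 \cdot 28\right)}{-2832 - 1987} = \frac{7 + \left(17 + 784 + 420\right)}{-4819} = \left(7 + 1221\right) \left(- \frac{1}{4819}\right) = 1228 \left(- \frac{1}{4819}\right) = - \frac{1228}{4819}$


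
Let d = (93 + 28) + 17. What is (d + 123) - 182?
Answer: 79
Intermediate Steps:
d = 138 (d = 121 + 17 = 138)
(d + 123) - 182 = (138 + 123) - 182 = 261 - 182 = 79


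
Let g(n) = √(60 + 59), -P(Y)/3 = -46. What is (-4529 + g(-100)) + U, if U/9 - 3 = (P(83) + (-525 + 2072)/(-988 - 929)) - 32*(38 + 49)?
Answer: -6032855/213 + √119 ≈ -28312.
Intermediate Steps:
P(Y) = 138 (P(Y) = -3*(-46) = 138)
g(n) = √119
U = -5068178/213 (U = 27 + 9*((138 + (-525 + 2072)/(-988 - 929)) - 32*(38 + 49)) = 27 + 9*((138 + 1547/(-1917)) - 32*87) = 27 + 9*((138 + 1547*(-1/1917)) - 2784) = 27 + 9*((138 - 1547/1917) - 2784) = 27 + 9*(262999/1917 - 2784) = 27 + 9*(-5073929/1917) = 27 - 5073929/213 = -5068178/213 ≈ -23794.)
(-4529 + g(-100)) + U = (-4529 + √119) - 5068178/213 = -6032855/213 + √119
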